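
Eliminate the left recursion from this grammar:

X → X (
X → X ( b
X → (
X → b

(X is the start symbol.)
X is directly left-recursive. The standard transformation for
  A → A α₁ | ... | A α_m | β₁ | ... | β_n
is
  A  → β₁ A' | ... | β_n A'
  A' → α₁ A' | ... | α_m A' | ε

X → ( becomes X → ( X'
X → b becomes X → b X'
X → X ( becomes X' → ( X'
X → X ( b becomes X' → ( b X'
Add X' → ε

Resulting grammar:
X → ( X'
X → b X'
X' → ( X'
X' → ( b X'
X' → ε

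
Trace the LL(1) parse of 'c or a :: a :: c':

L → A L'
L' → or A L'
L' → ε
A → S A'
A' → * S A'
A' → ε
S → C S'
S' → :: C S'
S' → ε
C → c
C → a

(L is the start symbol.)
LL(1) parsing maintains a stack (initially the start symbol over $) and the input. At each step: if the stack top is a terminal, match it against the current input token; if it is a non-terminal N, replace it with the RHS of M[N, lookahead] (the unique production whose predict set contains the lookahead).

Stack is shown with the top on the left.

Stack            Input               Action
-------------------------------------------
L $              c or a :: a :: c $  output L → A L'
A L' $           c or a :: a :: c $  output A → S A'
S A' L' $        c or a :: a :: c $  output S → C S'
C S' A' L' $     c or a :: a :: c $  output C → c
c S' A' L' $     c or a :: a :: c $  match 'c'
S' A' L' $       or a :: a :: c $    output S' → ε
A' L' $          or a :: a :: c $    output A' → ε
L' $             or a :: a :: c $    output L' → or A L'
or A L' $        or a :: a :: c $    match 'or'
A L' $           a :: a :: c $       output A → S A'
S A' L' $        a :: a :: c $       output S → C S'
C S' A' L' $     a :: a :: c $       output C → a
a S' A' L' $     a :: a :: c $       match 'a'
S' A' L' $       :: a :: c $         output S' → :: C S'
:: C S' A' L' $  :: a :: c $         match '::'
C S' A' L' $     a :: c $            output C → a
a S' A' L' $     a :: c $            match 'a'
S' A' L' $       :: c $              output S' → :: C S'
:: C S' A' L' $  :: c $              match '::'
C S' A' L' $     c $                 output C → c
c S' A' L' $     c $                 match 'c'
S' A' L' $       $                   output S' → ε
A' L' $          $                   output A' → ε
L' $             $                   output L' → ε
$                $                   accept

The string is accepted.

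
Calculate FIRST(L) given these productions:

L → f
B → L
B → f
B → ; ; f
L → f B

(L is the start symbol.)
From L → f:
  - f is a terminal: add 'f' and stop
From L → f B:
  - f is a terminal: add 'f' and stop

Collecting: FIRST(L) = { 'f' }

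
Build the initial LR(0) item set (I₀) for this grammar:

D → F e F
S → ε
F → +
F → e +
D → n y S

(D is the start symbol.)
First, augment the grammar with D' → D
I₀ = CLOSURE({ [D' → . D] }):
  [D' → . D] has the dot before D: add [D → . F e F], [D → . n y S]
  [D → . F e F] has the dot before F: add [F → . +], [F → . e +]
No further items can be added.

I₀ = { [D → . F e F], [D → . n y S], [D' → . D], [F → . +], [F → . e +] }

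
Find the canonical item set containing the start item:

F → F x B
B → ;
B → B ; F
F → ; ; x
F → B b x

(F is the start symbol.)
{ [B → . ;], [B → . B ; F], [F → . ; ; x], [F → . B b x], [F → . F x B], [F' → . F] }

First, augment the grammar with F' → F
I₀ = CLOSURE({ [F' → . F] }):
  [F' → . F] has the dot before F: add [F → . F x B], [F → . ; ; x], [F → . B b x]
  [F → . B b x] has the dot before B: add [B → . ;], [B → . B ; F]
No further items can be added.

I₀ = { [B → . ;], [B → . B ; F], [F → . ; ; x], [F → . B b x], [F → . F x B], [F' → . F] }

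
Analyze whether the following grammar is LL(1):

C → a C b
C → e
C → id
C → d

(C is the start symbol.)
Yes, the grammar is LL(1).

For C:
  PREDICT(C → a C b) = { 'a' }
  PREDICT(C → e) = { 'e' }
  PREDICT(C → id) = { 'id' }
  PREDICT(C → d) = { 'd' }

All predict sets are disjoint. The grammar IS LL(1).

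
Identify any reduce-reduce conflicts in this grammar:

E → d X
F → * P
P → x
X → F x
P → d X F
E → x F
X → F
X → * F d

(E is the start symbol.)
A reduce-reduce conflict occurs when an LR(0) state has two complete items [A → α .] and [B → β .] — both call for a reduction, and with no lookahead the parser cannot choose between them.

Augment with E' → E and build the canonical LR(0) collection (I0 = CLOSURE({[E' → . E]}), then GOTO on every symbol after a dot until no new states appear). It has 17 states:
  I0: { [E → . d X], [E → . x F], [E' → . E] }  — shift
  I1: { [E' → E .] }  — accept
  I2: { [E → d . X], [F → . * P], [X → . * F d], [X → . F x], [X → . F] }  — shift
  I3: { [E → x . F], [F → . * P] }  — shift
  I4: { [F → * . P], [P → . d X F], [P → . x] }  — shift
  I5: { [E → x F .] }  — reduce
  I6: { [F → * P .] }  — reduce
  I7: { [F → . * P], [P → d . X F], [X → . * F d], [X → . F x], [X → . F] }  — shift
  I8: { [P → x .] }  — reduce
  I9: { [F → * . P], [F → . * P], [P → . d X F], [P → . x], [X → * . F d] }  — shift
  I10: { [X → F . x], [X → F .] }  — shift, reduce
  I11: { [F → . * P], [P → d X . F] }  — shift
  I12: { [P → d X F .] }  — reduce
  I13: { [X → F x .] }  — reduce
  I14: { [X → * F . d] }  — shift
  I15: { [X → * F d .] }  — reduce
  I16: { [E → d X .] }  — reduce

No state contains more than one complete item.

Answer: No reduce-reduce conflicts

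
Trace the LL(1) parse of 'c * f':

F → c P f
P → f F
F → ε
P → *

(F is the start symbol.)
LL(1) parsing maintains a stack (initially the start symbol over $) and the input. At each step: if the stack top is a terminal, match it against the current input token; if it is a non-terminal N, replace it with the RHS of M[N, lookahead] (the unique production whose predict set contains the lookahead).

Stack is shown with the top on the left.

Stack    Input    Action
------------------------
F $      c * f $  output F → c P f
c P f $  c * f $  match 'c'
P f $    * f $    output P → *
* f $    * f $    match '*'
f $      f $      match 'f'
$        $        accept

The string is accepted.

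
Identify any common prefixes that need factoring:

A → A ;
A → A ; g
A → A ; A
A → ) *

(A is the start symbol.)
Left-factoring is needed when two productions for the same non-terminal
share a common prefix on the right-hand side.

Productions for A:
  A → A ;
  A → A ; g
  A → A ; A
  A → ) *

Found common prefix 'A ;' in productions for A

Answer: Yes, A has productions with common prefix 'A ;'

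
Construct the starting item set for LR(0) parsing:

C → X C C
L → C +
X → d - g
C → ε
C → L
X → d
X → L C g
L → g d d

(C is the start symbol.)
First, augment the grammar with C' → C
I₀ = CLOSURE({ [C' → . C] }):
  [C' → . C] has the dot before C: add [C → . X C C], [C → .], [C → . L]
  [C → . X C C] has the dot before X: add [X → . d - g], [X → . d], [X → . L C g]
  [C → . L] has the dot before L: add [L → . C +], [L → . g d d]
No further items can be added.

I₀ = { [C → . L], [C → . X C C], [C → .], [C' → . C], [L → . C +], [L → . g d d], [X → . L C g], [X → . d - g], [X → . d] }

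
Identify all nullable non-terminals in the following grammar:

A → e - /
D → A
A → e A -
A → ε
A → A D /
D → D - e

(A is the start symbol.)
{ 'A', 'D' }

A non-terminal is nullable if it can derive ε (the empty string): either it has an ε-production, or it has a production whose right-hand side consists entirely of nullable non-terminals.

ε-productions: A → ε
So A is immediately nullable.
D → A: every symbol on the right is nullable, so D is nullable too.
Every non-terminal is now nullable.
Nullable = { 'A', 'D' }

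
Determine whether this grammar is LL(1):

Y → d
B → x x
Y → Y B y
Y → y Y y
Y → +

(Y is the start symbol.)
No. Predict set conflict for Y: { 'd' }

Relevant sets:
  FIRST(Y) = { '+', 'd', 'y' }

For Y:
  PREDICT(Y → d) = { 'd' }
  PREDICT(Y → Y B y) = { '+', 'd', 'y' }
  PREDICT(Y → y Y y) = { 'y' }
  PREDICT(Y → '+') = { '+' }
B has a single production, so nothing to check there.

Conflict found: Predict set conflict for Y: { 'd' }
The grammar is NOT LL(1).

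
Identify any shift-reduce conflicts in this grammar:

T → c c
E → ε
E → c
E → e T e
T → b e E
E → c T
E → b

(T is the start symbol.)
Augment with T' → T and build the canonical LR(0) collection (I0 = CLOSURE({[T' → . T]}), then GOTO on every symbol after a dot until no new states appear). It has 13 states:
  I0: { [T → . b e E], [T → . c c], [T' → . T] }  — shift
  I1: { [T' → T .] }  — accept
  I2: { [T → b . e E] }  — shift
  I3: { [T → c . c] }  — shift
  I4: { [T → c c .] }  — reduce
  I5: { [E → . b], [E → . c T], [E → . c], [E → . e T e], [E → .], [T → b e . E] }  — shift, reduce
  I6: { [T → b e E .] }  — reduce
  I7: { [E → b .] }  — reduce
  I8: { [E → c . T], [E → c .], [T → . b e E], [T → . c c] }  — shift, reduce
  I9: { [E → e . T e], [T → . b e E], [T → . c c] }  — shift
  I10: { [E → e T . e] }  — shift
  I11: { [E → e T e .] }  — reduce
  I12: { [E → c T .] }  — reduce

I5 contains reduce item [E → .] and shift items [E → . b], [E → . c], [E → . c T], [E → . e T e] — shift-reduce conflict.
I8 contains reduce item [E → c .] and shift items [T → . b e E], [T → . c c] — shift-reduce conflict.

Answer: Yes — I5: [E → .] vs [E → . b]; I8: [E → c .] vs [T → . b e E]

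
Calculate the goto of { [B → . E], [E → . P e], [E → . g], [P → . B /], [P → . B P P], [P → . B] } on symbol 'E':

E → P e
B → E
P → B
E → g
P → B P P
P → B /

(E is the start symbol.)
GOTO(I, 'E') = CLOSURE({ [A → αX.β] : [A → α.Xβ] ∈ I, X = 'E' })

Items with dot before 'E', with the dot advanced:
  [B → . E] → [B → E .]
Closure adds nothing (no advanced item has the dot before a non-terminal).

GOTO = { [B → E .] }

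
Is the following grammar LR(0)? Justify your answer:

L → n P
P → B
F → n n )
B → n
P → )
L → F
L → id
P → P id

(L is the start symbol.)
Augment with L' → L and build the canonical LR(0) collection (I0 = CLOSURE({[L' → . L]}), then GOTO on every symbol after a dot until no new states appear). It has 11 states:
  I0: { [F → . n n )], [L → . F], [L → . id], [L → . n P], [L' → . L] }  — shift
  I1: { [L → F .] }  — reduce
  I2: { [L' → L .] }  — accept
  I3: { [L → id .] }  — reduce
  I4: { [B → . n], [F → n . n )], [L → n . P], [P → . )], [P → . B], [P → . P id] }  — shift
  I5: { [P → ) .] }  — reduce
  I6: { [P → B .] }  — reduce
  I7: { [L → n P .], [P → P . id] }  — shift, reduce
  I8: { [B → n .], [F → n n . )] }  — shift, reduce
  I9: { [F → n n ) .] }  — reduce
  I10: { [P → P id .] }  — reduce

Conflict in state I7:
  Shift-reduce conflict between [L → n P .] and [P → P . id]
So the grammar is NOT LR(0).

Answer: No. Shift-reduce conflict between [L → n P .] and [P → P . id]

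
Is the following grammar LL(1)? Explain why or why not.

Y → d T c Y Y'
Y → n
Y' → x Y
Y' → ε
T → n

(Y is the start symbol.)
Relevant sets:
  FOLLOW(Y') = { $, 'x' }

For Y:
  PREDICT(Y → d T c Y Y') = { 'd' }
  PREDICT(Y → n) = { 'n' }
For Y':
  PREDICT(Y' → x Y) = { 'x' }
  PREDICT(Y' → ε) = { $, 'x' }
T has a single production, so nothing to check there.

Conflict found: Predict set conflict for Y': { 'x' }
The grammar is NOT LL(1).

Answer: No. Predict set conflict for Y': { 'x' }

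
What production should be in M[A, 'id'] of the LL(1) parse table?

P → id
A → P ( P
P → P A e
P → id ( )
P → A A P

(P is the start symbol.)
A → P ( P

To find M[A, 'id'], we find productions for A where 'id' is in the predict set (PREDICT(N → α) = (FIRST(α) \ {ε}) ∪ (FOLLOW(N) if α ⇒* ε)).

Relevant sets:
  FIRST(P) = { 'id' }

A → P ( P: PREDICT = { 'id' }
  'id' is in predict set, so this production goes in M[A, 'id']

M[A, 'id'] = A → P ( P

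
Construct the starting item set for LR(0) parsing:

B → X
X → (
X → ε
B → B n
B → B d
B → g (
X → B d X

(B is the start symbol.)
First, augment the grammar with B' → B
I₀ = CLOSURE({ [B' → . B] }):
  [B' → . B] has the dot before B: add [B → . X], [B → . B n], [B → . B d], [B → . g (]
  [B → . X] has the dot before X: add [X → . (], [X → .], [X → . B d X]
No further items can be added.

I₀ = { [B → . B d], [B → . B n], [B → . X], [B → . g (], [B' → . B], [X → . (], [X → . B d X], [X → .] }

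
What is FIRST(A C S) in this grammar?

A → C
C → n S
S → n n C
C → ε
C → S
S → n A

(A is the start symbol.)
{ 'n' }

FIRST sets of the non-terminals involved (from the grammar, by fixed-point iteration):
  FIRST(A) = { 'n', ε }
  FIRST(C) = { 'n', ε }
  FIRST(S) = { 'n' }

To compute FIRST(A C S), process the symbols left to right:
Symbol A is a non-terminal. Add FIRST(A) \ {ε} = { 'n' }
A is nullable (ε ∈ FIRST(A)), continue to the next symbol.
Symbol C is a non-terminal. Add FIRST(C) \ {ε} = { 'n' }
C is nullable (ε ∈ FIRST(C)), continue to the next symbol.
Symbol S is a non-terminal. Add FIRST(S) \ {ε} = { 'n' }
S is not nullable (ε ∉ FIRST(S)), so stop here.
FIRST(A C S) = { 'n' }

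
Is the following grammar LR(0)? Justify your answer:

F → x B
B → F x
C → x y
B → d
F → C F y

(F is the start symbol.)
Yes, the grammar is LR(0)

Augment with F' → F and build the canonical LR(0) collection (I0 = CLOSURE({[F' → . F]}), then GOTO on every symbol after a dot until no new states appear). It has 11 states:
  I0: { [C → . x y], [F → . C F y], [F → . x B], [F' → . F] }  — shift
  I1: { [C → . x y], [F → . C F y], [F → . x B], [F → C . F y] }  — shift
  I2: { [F' → F .] }  — accept
  I3: { [B → . F x], [B → . d], [C → . x y], [C → x . y], [F → . C F y], [F → . x B], [F → x . B] }  — shift
  I4: { [F → x B .] }  — reduce
  I5: { [B → F . x] }  — shift
  I6: { [B → d .] }  — reduce
  I7: { [C → x y .] }  — reduce
  I8: { [B → F x .] }  — reduce
  I9: { [F → C F . y] }  — shift
  I10: { [F → C F y .] }  — reduce

Every state is either a pure shift/goto state or contains exactly one complete item and nothing to shift — no conflicts. The grammar is LR(0).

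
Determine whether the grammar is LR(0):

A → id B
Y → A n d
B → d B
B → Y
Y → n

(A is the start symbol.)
A grammar is LR(0) if no state in the canonical LR(0) collection has:
  - both a shift item (dot before a terminal) and a complete item (shift-reduce conflict), or
  - two or more complete items (reduce-reduce conflict; the accept item [A' → A .] counts as a complete item here).

Augment with A' → A and build the canonical LR(0) collection (I0 = CLOSURE({[A' → . A]}), then GOTO on every symbol after a dot until no new states appear). It has 11 states:
  I0: { [A → . id B], [A' → . A] }  — shift
  I1: { [A' → A .] }  — accept
  I2: { [A → . id B], [A → id . B], [B → . Y], [B → . d B], [Y → . A n d], [Y → . n] }  — shift
  I3: { [Y → A . n d] }  — shift
  I4: { [A → id B .] }  — reduce
  I5: { [B → Y .] }  — reduce
  I6: { [A → . id B], [B → . Y], [B → . d B], [B → d . B], [Y → . A n d], [Y → . n] }  — shift
  I7: { [Y → n .] }  — reduce
  I8: { [B → d B .] }  — reduce
  I9: { [Y → A n . d] }  — shift
  I10: { [Y → A n d .] }  — reduce

Every state is either a pure shift/goto state or contains exactly one complete item and nothing to shift — no conflicts. The grammar is LR(0).

Answer: Yes, the grammar is LR(0)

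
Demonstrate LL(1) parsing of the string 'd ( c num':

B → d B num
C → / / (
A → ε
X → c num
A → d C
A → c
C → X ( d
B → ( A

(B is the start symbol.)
LL(1) parsing maintains a stack (initially the start symbol over $) and the input. At each step: if the stack top is a terminal, match it against the current input token; if it is a non-terminal N, replace it with the RHS of M[N, lookahead] (the unique production whose predict set contains the lookahead).

Stack is shown with the top on the left.

Stack      Input        Action
------------------------------
B $        d ( c num $  output B → d B num
d B num $  d ( c num $  match 'd'
B num $    ( c num $    output B → ( A
( A num $  ( c num $    match '('
A num $    c num $      output A → c
c num $    c num $      match 'c'
num $      num $        match 'num'
$          $            accept

The string is accepted.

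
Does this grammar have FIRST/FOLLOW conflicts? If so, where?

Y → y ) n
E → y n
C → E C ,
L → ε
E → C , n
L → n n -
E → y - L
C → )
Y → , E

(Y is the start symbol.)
A FIRST/FOLLOW conflict occurs when a non-terminal N has a nullable alternative N → β (β ⇒* ε) and another alternative N → α with FIRST(α) ∩ FOLLOW(N) ≠ ∅: on such a lookahead the parser cannot decide between expanding α and letting N vanish via β.

Nullable non-terminals: L.

L: nullable alternative(s) L → ε; FOLLOW(L) = { $, ')', 'y' }
  L → ε: FIRST \ {ε} = { } — this is the only nullable alternative, skip
  L → n n -: FIRST \ {ε} = { 'n' } — disjoint from FOLLOW(L)

C, E, Y have no nullable alternative, so no FIRST/FOLLOW check is needed there.

No FIRST/FOLLOW conflicts found.

Answer: No FIRST/FOLLOW conflicts.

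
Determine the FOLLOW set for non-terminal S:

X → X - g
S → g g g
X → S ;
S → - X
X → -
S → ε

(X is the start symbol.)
In X → S ;: S is followed by ';', add FIRST(';') \ {ε} = { ';' }

Taking the union: FOLLOW(S) = { ';' }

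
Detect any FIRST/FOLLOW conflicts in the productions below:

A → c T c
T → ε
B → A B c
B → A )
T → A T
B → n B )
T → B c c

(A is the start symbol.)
Yes. T → A T with FOLLOW(T) on { 'c' }; T → B c c with FOLLOW(T) on { 'c' }

Nullable non-terminals: T.
FIRST sets used below: FIRST(A) = { 'c' }, FIRST(B) = { 'c', 'n' }

T: nullable alternative(s) T → ε; FOLLOW(T) = { 'c' }
  T → ε: FIRST \ {ε} = { } — this is the only nullable alternative, skip
  T → A T: FIRST \ {ε} = { 'c' } — overlaps FOLLOW(T) on { 'c' }: CONFLICT
  T → B c c: FIRST \ {ε} = { 'c', 'n' } — overlaps FOLLOW(T) on { 'c' }: CONFLICT

A, B have no nullable alternative, so no FIRST/FOLLOW check is needed there.

So the grammar has 2 FIRST/FOLLOW conflicts (marked CONFLICT above).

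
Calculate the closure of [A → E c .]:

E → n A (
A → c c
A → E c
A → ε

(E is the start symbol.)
{ [A → E c .] }

To compute CLOSURE, for each item [A → α.Bβ] where B is a non-terminal, add [B → .γ] for all productions B → γ; repeat for the newly added items until nothing changes.

Start with: [A → E c .]
The dot is at the end, so nothing is added.

CLOSURE = { [A → E c .] }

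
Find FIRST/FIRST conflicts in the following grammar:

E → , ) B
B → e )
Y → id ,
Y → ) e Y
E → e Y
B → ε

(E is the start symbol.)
Productions for E:
  E → , ) B: FIRST = { ',' }
  E → e Y: FIRST = { 'e' }
Productions for B:
  B → e ): FIRST = { 'e' }
  B → ε: FIRST = { ε }
Productions for Y:
  Y → id ,: FIRST = { 'id' }
  Y → ) e Y: FIRST = { ')' }

All alternatives of each non-terminal have pairwise disjoint FIRST sets.

Answer: No FIRST/FIRST conflicts.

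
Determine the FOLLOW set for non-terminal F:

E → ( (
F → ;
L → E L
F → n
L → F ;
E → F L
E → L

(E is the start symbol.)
{ '(', ';', 'n' }

In L → F ;: F is followed by ';', add FIRST(';') \ {ε} = { ';' }
In E → F L: F is followed by L, add FIRST(L) \ {ε} = { '(', ';', 'n' }

Taking the union: FOLLOW(F) = { '(', ';', 'n' }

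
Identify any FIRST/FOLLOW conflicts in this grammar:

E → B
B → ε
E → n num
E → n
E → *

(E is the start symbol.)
No FIRST/FOLLOW conflicts.

A FIRST/FOLLOW conflict occurs when a non-terminal N has a nullable alternative N → β (β ⇒* ε) and another alternative N → α with FIRST(α) ∩ FOLLOW(N) ≠ ∅: on such a lookahead the parser cannot decide between expanding α and letting N vanish via β.

Nullable non-terminals: B, E.
FIRST sets used below: FIRST(B) = { ε }
B has a nullable alternative but only one production, so nothing to check.

E: nullable alternative(s) E → B; FOLLOW(E) = { $ }
  E → B: FIRST \ {ε} = { } — this is the only nullable alternative, skip
  E → n num: FIRST \ {ε} = { 'n' } — disjoint from FOLLOW(E)
  E → n: FIRST \ {ε} = { 'n' } — disjoint from FOLLOW(E)
  E → *: FIRST \ {ε} = { '*' } — disjoint from FOLLOW(E)

No FIRST/FOLLOW conflicts found.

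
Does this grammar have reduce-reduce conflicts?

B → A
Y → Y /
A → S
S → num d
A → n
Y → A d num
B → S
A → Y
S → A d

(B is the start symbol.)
Yes — I3: [A → S .] vs [B → S .]

A reduce-reduce conflict occurs when an LR(0) state has two complete items [A → α .] and [B → β .] — both call for a reduction, and with no lookahead the parser cannot choose between them.

Augment with B' → B and build the canonical LR(0) collection (I0 = CLOSURE({[B' → . B]}), then GOTO on every symbol after a dot until no new states appear). It has 11 states:
  I0: { [A → . S], [A → . Y], [A → . n], [B → . A], [B → . S], [B' → . B], [S → . A d], [S → . num d], [Y → . A d num], [Y → . Y /] }  — shift
  I1: { [B → A .], [S → A . d], [Y → A . d num] }  — shift, reduce
  I2: { [B' → B .] }  — accept
  I3: { [A → S .], [B → S .] }  — 2 reduces
  I4: { [A → Y .], [Y → Y . /] }  — shift, reduce
  I5: { [A → n .] }  — reduce
  I6: { [S → num . d] }  — shift
  I7: { [S → num d .] }  — reduce
  I8: { [Y → Y / .] }  — reduce
  I9: { [S → A d .], [Y → A d . num] }  — shift, reduce
  I10: { [Y → A d num .] }  — reduce

I3 contains complete items [A → S .], [B → S .] — reduce-reduce conflict.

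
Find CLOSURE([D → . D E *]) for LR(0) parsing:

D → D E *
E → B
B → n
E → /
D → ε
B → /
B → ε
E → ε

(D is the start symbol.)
{ [D → . D E *], [D → .] }

To compute CLOSURE, for each item [A → α.Bβ] where B is a non-terminal, add [B → .γ] for all productions B → γ; repeat for the newly added items until nothing changes.

Start with: [D → . D E *]
  [D → . D E *] has the dot before D: add [D → .]
No further items can be added.

CLOSURE = { [D → . D E *], [D → .] }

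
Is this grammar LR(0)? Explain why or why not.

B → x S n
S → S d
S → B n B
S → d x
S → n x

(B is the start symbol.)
Yes, the grammar is LR(0)

A grammar is LR(0) if no state in the canonical LR(0) collection has:
  - both a shift item (dot before a terminal) and a complete item (shift-reduce conflict), or
  - two or more complete items (reduce-reduce conflict; the accept item [B' → B .] counts as a complete item here).

Augment with B' → B and build the canonical LR(0) collection (I0 = CLOSURE({[B' → . B]}), then GOTO on every symbol after a dot until no new states appear). It has 13 states:
  I0: { [B → . x S n], [B' → . B] }  — shift
  I1: { [B' → B .] }  — accept
  I2: { [B → . x S n], [B → x . S n], [S → . B n B], [S → . S d], [S → . d x], [S → . n x] }  — shift
  I3: { [S → B . n B] }  — shift
  I4: { [B → x S . n], [S → S . d] }  — shift
  I5: { [S → d . x] }  — shift
  I6: { [S → n . x] }  — shift
  I7: { [S → n x .] }  — reduce
  I8: { [S → d x .] }  — reduce
  I9: { [S → S d .] }  — reduce
  I10: { [B → x S n .] }  — reduce
  I11: { [B → . x S n], [S → B n . B] }  — shift
  I12: { [S → B n B .] }  — reduce

Every state is either a pure shift/goto state or contains exactly one complete item and nothing to shift — no conflicts. The grammar is LR(0).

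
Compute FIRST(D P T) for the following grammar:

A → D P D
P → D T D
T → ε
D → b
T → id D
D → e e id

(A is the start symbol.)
{ 'b', 'e' }

FIRST sets of the non-terminals involved (from the grammar, by fixed-point iteration):
  FIRST(D) = { 'b', 'e' }

To compute FIRST(D P T), process the symbols left to right:
Symbol D is a non-terminal. Add FIRST(D) \ {ε} = { 'b', 'e' }
D is not nullable (ε ∉ FIRST(D)), so stop here.
FIRST(D P T) = { 'b', 'e' }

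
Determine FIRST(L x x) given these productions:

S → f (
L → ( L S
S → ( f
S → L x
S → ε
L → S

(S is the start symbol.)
{ '(', 'f', 'x' }

FIRST sets of the non-terminals involved (from the grammar, by fixed-point iteration):
  FIRST(L) = { '(', 'f', 'x', ε }

To compute FIRST(L x x), process the symbols left to right:
Symbol L is a non-terminal. Add FIRST(L) \ {ε} = { '(', 'f', 'x' }
L is nullable (ε ∈ FIRST(L)), continue to the next symbol.
Symbol x is a terminal. Add 'x' and stop.
FIRST(L x x) = { '(', 'f', 'x' }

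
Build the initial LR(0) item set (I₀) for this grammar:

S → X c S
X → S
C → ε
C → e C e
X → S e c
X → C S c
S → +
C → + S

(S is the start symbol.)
{ [C → . + S], [C → . e C e], [C → .], [S → . +], [S → . X c S], [S' → . S], [X → . C S c], [X → . S e c], [X → . S] }

First, augment the grammar with S' → S
I₀ = CLOSURE({ [S' → . S] }):
  [S' → . S] has the dot before S: add [S → . X c S], [S → . +]
  [S → . X c S] has the dot before X: add [X → . S], [X → . S e c], [X → . C S c]
  [X → . C S c] has the dot before C: add [C → .], [C → . e C e], [C → . + S]
No further items can be added.

I₀ = { [C → . + S], [C → . e C e], [C → .], [S → . +], [S → . X c S], [S' → . S], [X → . C S c], [X → . S e c], [X → . S] }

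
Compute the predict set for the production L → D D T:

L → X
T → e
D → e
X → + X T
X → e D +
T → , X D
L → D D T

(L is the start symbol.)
{ 'e' }

PREDICT(L → D D T) = (FIRST(RHS) \ {ε}) ∪ (FOLLOW(L) if ε ∈ FIRST(RHS), i.e. RHS ⇒* ε)
FIRST(D) = { 'e' }
FIRST(D D T) = { 'e' }
ε ∉ FIRST(D D T), so FOLLOW(L) is not added.
PREDICT(L → D D T) = { 'e' }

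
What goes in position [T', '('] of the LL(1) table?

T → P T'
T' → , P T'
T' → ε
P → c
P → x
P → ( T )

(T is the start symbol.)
Empty (error entry)

To find M[T', '('], we find productions for T' where '(' is in the predict set (PREDICT(N → α) = (FIRST(α) \ {ε}) ∪ (FOLLOW(N) if α ⇒* ε)).

Relevant sets:
  FOLLOW(T') = { $, ')' }

T' → , P T': PREDICT = { ',' }
T' → ε: PREDICT = { $, ')' }

M[T', '('] is empty (no production applies)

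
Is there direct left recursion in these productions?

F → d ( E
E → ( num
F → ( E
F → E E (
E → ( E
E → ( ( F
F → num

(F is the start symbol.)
Direct left recursion occurs when N → N α for some non-terminal N (the right-hand side begins with the left-hand side itself).

F → d ( E: starts with d
E → ( num: starts with '('
F → ( E: starts with '('
F → E E (: starts with E
E → ( E: starts with '('
E → ( ( F: starts with '('
F → num: starts with num

No direct left recursion found.

Answer: No direct left recursion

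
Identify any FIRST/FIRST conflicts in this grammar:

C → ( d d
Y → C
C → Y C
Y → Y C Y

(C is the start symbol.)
Yes. C → '(' d d / C → Y C on { '(' }; Y → C / Y → Y C Y on { '(' }

A FIRST/FIRST conflict occurs when two productions N → α and N → β for the same non-terminal have FIRST(α) ∩ FIRST(β) ≠ ∅ (with ε ∈ FIRST of a nullable right-hand side, so two nullable alternatives also conflict).

FIRST sets of the non-terminals at (or reachable through a nullable prefix from) the front of some alternative:
  FIRST(Y) = { '(' }
  FIRST(C) = { '(' }

Productions for C:
  C → ( d d: FIRST = { '(' }
  C → Y C: FIRST = { '(' }
Productions for Y:
  Y → C: FIRST = { '(' }
  Y → Y C Y: FIRST = { '(' }

Conflict for C: C → ( d d and C → Y C
  Overlap: { '(' }
Conflict for Y: Y → C and Y → Y C Y
  Overlap: { '(' }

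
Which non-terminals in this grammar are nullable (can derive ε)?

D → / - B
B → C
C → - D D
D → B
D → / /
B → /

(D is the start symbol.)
A non-terminal is nullable if it can derive ε (the empty string): either it has an ε-production, or it has a production whose right-hand side consists entirely of nullable non-terminals.

There are no ε-productions, so no non-terminal can derive ε.
No non-terminals are nullable.

Answer: None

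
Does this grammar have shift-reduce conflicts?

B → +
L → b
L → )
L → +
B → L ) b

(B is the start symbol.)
A shift-reduce conflict occurs when an LR(0) state has both:
  - a complete (reduce) item [A → α .] (dot at the end), and
  - a shift item [B → β . c γ] (dot before a terminal).

Augment with B' → B and build the canonical LR(0) collection (I0 = CLOSURE({[B' → . B]}), then GOTO on every symbol after a dot until no new states appear). It has 8 states:
  I0: { [B → . +], [B → . L ) b], [B' → . B], [L → . )], [L → . +], [L → . b] }  — shift
  I1: { [L → ) .] }  — reduce
  I2: { [B → + .], [L → + .] }  — 2 reduces
  I3: { [B' → B .] }  — accept
  I4: { [B → L . ) b] }  — shift
  I5: { [L → b .] }  — reduce
  I6: { [B → L ) . b] }  — shift
  I7: { [B → L ) b .] }  — reduce

No state contains both a complete item and a shift item.

Answer: No shift-reduce conflicts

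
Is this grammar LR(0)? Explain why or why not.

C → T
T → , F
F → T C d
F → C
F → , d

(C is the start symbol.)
Augment with C' → C and build the canonical LR(0) collection (I0 = CLOSURE({[C' → . C]}), then GOTO on every symbol after a dot until no new states appear). It has 11 states:
  I0: { [C → . T], [C' → . C], [T → . , F] }  — shift
  I1: { [C → . T], [F → . , d], [F → . C], [F → . T C d], [T → , . F], [T → . , F] }  — shift
  I2: { [C' → C .] }  — accept
  I3: { [C → T .] }  — reduce
  I4: { [C → . T], [F → , . d], [F → . , d], [F → . C], [F → . T C d], [T → , . F], [T → . , F] }  — shift
  I5: { [F → C .] }  — reduce
  I6: { [T → , F .] }  — reduce
  I7: { [C → . T], [C → T .], [F → T . C d], [T → . , F] }  — shift, reduce
  I8: { [F → T C . d] }  — shift
  I9: { [F → T C d .] }  — reduce
  I10: { [F → , d .] }  — reduce

Conflict in state I7:
  Shift-reduce conflict between [C → T .] and [T → . , F]
So the grammar is NOT LR(0).

Answer: No. Shift-reduce conflict between [C → T .] and [T → . , F]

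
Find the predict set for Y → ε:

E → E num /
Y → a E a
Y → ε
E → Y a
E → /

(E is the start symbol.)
{ 'a' }

PREDICT(Y → ε) = (FIRST(RHS) \ {ε}) ∪ (FOLLOW(Y) if ε ∈ FIRST(RHS), i.e. RHS ⇒* ε)
The right-hand side is ε (FIRST(ε) = { ε }), so the predict set is FOLLOW(Y) = { 'a' }
PREDICT(Y → ε) = { 'a' }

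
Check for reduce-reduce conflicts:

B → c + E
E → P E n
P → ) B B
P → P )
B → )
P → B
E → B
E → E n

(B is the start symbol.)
Yes — I6: [E → B .] vs [P → B .]; I9: [B → ) .] vs [P → P ) .]; I11: [E → E n .] vs [E → P E n .]

A reduce-reduce conflict occurs when an LR(0) state has two complete items [A → α .] and [B → β .] — both call for a reduction, and with no lookahead the parser cannot choose between them.

Augment with B' → B and build the canonical LR(0) collection (I0 = CLOSURE({[B' → . B]}), then GOTO on every symbol after a dot until no new states appear). It has 15 states:
  I0: { [B → . )], [B → . c + E], [B' → . B] }  — shift
  I1: { [B → ) .] }  — reduce
  I2: { [B' → B .] }  — accept
  I3: { [B → c . + E] }  — shift
  I4: { [B → . )], [B → . c + E], [B → c + . E], [E → . B], [E → . E n], [E → . P E n], [P → . ) B B], [P → . B], [P → . P )] }  — shift
  I5: { [B → ) .], [B → . )], [B → . c + E], [P → ) . B B] }  — shift, reduce
  I6: { [E → B .], [P → B .] }  — 2 reduces
  I7: { [B → c + E .], [E → E . n] }  — shift, reduce
  I8: { [B → . )], [B → . c + E], [E → . B], [E → . E n], [E → . P E n], [E → P . E n], [P → . ) B B], [P → . B], [P → . P )], [P → P . )] }  — shift
  I9: { [B → ) .], [B → . )], [B → . c + E], [P → ) . B B], [P → P ) .] }  — shift, 2 reduces
  I10: { [E → E . n], [E → P E . n] }  — shift
  I11: { [E → E n .], [E → P E n .] }  — 2 reduces
  I12: { [B → . )], [B → . c + E], [P → ) B . B] }  — shift
  I13: { [P → ) B B .] }  — reduce
  I14: { [E → E n .] }  — reduce

I6 contains complete items [E → B .], [P → B .] — reduce-reduce conflict.
I9 contains complete items [B → ) .], [P → P ) .] — reduce-reduce conflict.
I11 contains complete items [E → E n .], [E → P E n .] — reduce-reduce conflict.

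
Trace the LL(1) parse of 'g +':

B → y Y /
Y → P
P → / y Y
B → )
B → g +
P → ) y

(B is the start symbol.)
LL(1) parsing maintains a stack (initially the start symbol over $) and the input. At each step: if the stack top is a terminal, match it against the current input token; if it is a non-terminal N, replace it with the RHS of M[N, lookahead] (the unique production whose predict set contains the lookahead).

Stack is shown with the top on the left.

Stack  Input  Action
--------------------
B $    g + $  output B → g +
g + $  g + $  match 'g'
+ $    + $    match '+'
$      $      accept

The string is accepted.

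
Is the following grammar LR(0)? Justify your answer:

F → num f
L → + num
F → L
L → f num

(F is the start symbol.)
Yes, the grammar is LR(0)

A grammar is LR(0) if no state in the canonical LR(0) collection has:
  - both a shift item (dot before a terminal) and a complete item (shift-reduce conflict), or
  - two or more complete items (reduce-reduce conflict; the accept item [F' → F .] counts as a complete item here).

Augment with F' → F and build the canonical LR(0) collection (I0 = CLOSURE({[F' → . F]}), then GOTO on every symbol after a dot until no new states appear). It has 9 states:
  I0: { [F → . L], [F → . num f], [F' → . F], [L → . + num], [L → . f num] }  — shift
  I1: { [L → + . num] }  — shift
  I2: { [F' → F .] }  — accept
  I3: { [F → L .] }  — reduce
  I4: { [L → f . num] }  — shift
  I5: { [F → num . f] }  — shift
  I6: { [F → num f .] }  — reduce
  I7: { [L → f num .] }  — reduce
  I8: { [L → + num .] }  — reduce

Every state is either a pure shift/goto state or contains exactly one complete item and nothing to shift — no conflicts. The grammar is LR(0).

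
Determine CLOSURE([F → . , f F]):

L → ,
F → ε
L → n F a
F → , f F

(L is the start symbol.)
Start with: [F → . , f F]
The dot precedes the terminal ',', so nothing is added.

CLOSURE = { [F → . , f F] }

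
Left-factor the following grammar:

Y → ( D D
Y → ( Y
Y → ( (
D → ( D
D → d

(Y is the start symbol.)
Y → ( Y'
Y' → D D
Y' → Y
Y' → (
D → ( D
D → d

Left-factoring transforms A → αβ₁ | αβ₂ into A → αA' and A' → β₁ | β₂
(α is the longest common prefix among the alternatives). Repeat until
no nonterminal has two alternatives with a common prefix.

Round 1: Y has alternatives sharing prefix '('. Introduce Y': Y → ( Y'
  Add: Y' → D D
  Add: Y' → Y
  Add: Y' → (

No remaining common prefixes — done.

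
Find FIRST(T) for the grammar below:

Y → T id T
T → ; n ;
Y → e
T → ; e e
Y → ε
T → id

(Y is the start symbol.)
From T → ; n ;:
  - ';' is a terminal: add ';' and stop
From T → ; e e:
  - ';' is a terminal: add ';' and stop
From T → id:
  - id is a terminal: add 'id' and stop

Collecting: FIRST(T) = { ';', 'id' }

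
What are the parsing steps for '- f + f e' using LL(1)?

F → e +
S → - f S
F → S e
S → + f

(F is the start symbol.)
LL(1) parsing maintains a stack (initially the start symbol over $) and the input. At each step: if the stack top is a terminal, match it against the current input token; if it is a non-terminal N, replace it with the RHS of M[N, lookahead] (the unique production whose predict set contains the lookahead).

Stack is shown with the top on the left.

Stack      Input        Action
------------------------------
F $        - f + f e $  output F → S e
S e $      - f + f e $  output S → - f S
- f S e $  - f + f e $  match '-'
f S e $    f + f e $    match 'f'
S e $      + f e $      output S → + f
+ f e $    + f e $      match '+'
f e $      f e $        match 'f'
e $        e $          match 'e'
$          $            accept

The string is accepted.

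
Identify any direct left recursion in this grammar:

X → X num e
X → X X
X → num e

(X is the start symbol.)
X → X num e: LEFT RECURSIVE (starts with X)
X → X X: LEFT RECURSIVE (starts with X)
X → num e: starts with num

The grammar has direct left recursion on: X.

Answer: Yes, X is left-recursive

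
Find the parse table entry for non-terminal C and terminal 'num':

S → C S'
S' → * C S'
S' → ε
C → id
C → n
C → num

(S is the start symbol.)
C → num

To find M[C, 'num'], we find productions for C where 'num' is in the predict set (PREDICT(N → α) = (FIRST(α) \ {ε}) ∪ (FOLLOW(N) if α ⇒* ε)).

C → id: PREDICT = { 'id' }
C → n: PREDICT = { 'n' }
C → num: PREDICT = { 'num' }
  'num' is in predict set, so this production goes in M[C, 'num']

M[C, 'num'] = C → num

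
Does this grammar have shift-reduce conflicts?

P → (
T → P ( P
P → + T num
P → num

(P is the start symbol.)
No shift-reduce conflicts

A shift-reduce conflict occurs when an LR(0) state has both:
  - a complete (reduce) item [A → α .] (dot at the end), and
  - a shift item [B → β . c γ] (dot before a terminal).

Augment with P' → P and build the canonical LR(0) collection (I0 = CLOSURE({[P' → . P]}), then GOTO on every symbol after a dot until no new states appear). It has 10 states:
  I0: { [P → . (], [P → . + T num], [P → . num], [P' → . P] }  — shift
  I1: { [P → ( .] }  — reduce
  I2: { [P → + . T num], [P → . (], [P → . + T num], [P → . num], [T → . P ( P] }  — shift
  I3: { [P' → P .] }  — accept
  I4: { [P → num .] }  — reduce
  I5: { [T → P . ( P] }  — shift
  I6: { [P → + T . num] }  — shift
  I7: { [P → + T num .] }  — reduce
  I8: { [P → . (], [P → . + T num], [P → . num], [T → P ( . P] }  — shift
  I9: { [T → P ( P .] }  — reduce

No state contains both a complete item and a shift item.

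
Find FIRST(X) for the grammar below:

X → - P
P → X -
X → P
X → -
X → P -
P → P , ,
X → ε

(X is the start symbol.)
{ '-', ε }

To compute FIRST(X), examine every production with X on the left-hand side, reading each right-hand side left to right until a non-nullable symbol is reached.

FIRST sets of the other non-terminals involved (by the same procedure, iterated to a fixed point):
  FIRST(P) = { '-' }

From X → - P:
  - '-' is a terminal: add '-' and stop
From X → P:
  - P is a non-terminal: add FIRST(P) \ {ε} = { '-' }
    P is not nullable, so stop
From X → -:
  - '-' is a terminal: add '-' and stop
From X → P -:
  - P is a non-terminal: add FIRST(P) \ {ε} = { '-' }
    P is not nullable, so stop
From X → ε:
  - ε-production, so ε ∈ FIRST(X)

Collecting: FIRST(X) = { '-', ε }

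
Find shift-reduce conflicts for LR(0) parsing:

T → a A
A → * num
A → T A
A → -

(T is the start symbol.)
No shift-reduce conflicts

A shift-reduce conflict occurs when an LR(0) state has both:
  - a complete (reduce) item [A → α .] (dot at the end), and
  - a shift item [B → β . c γ] (dot before a terminal).

Augment with T' → T and build the canonical LR(0) collection (I0 = CLOSURE({[T' → . T]}), then GOTO on every symbol after a dot until no new states appear). It has 9 states:
  I0: { [T → . a A], [T' → . T] }  — shift
  I1: { [T' → T .] }  — accept
  I2: { [A → . * num], [A → . -], [A → . T A], [T → . a A], [T → a . A] }  — shift
  I3: { [A → * . num] }  — shift
  I4: { [A → - .] }  — reduce
  I5: { [T → a A .] }  — reduce
  I6: { [A → . * num], [A → . -], [A → . T A], [A → T . A], [T → . a A] }  — shift
  I7: { [A → T A .] }  — reduce
  I8: { [A → * num .] }  — reduce

No state contains both a complete item and a shift item.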